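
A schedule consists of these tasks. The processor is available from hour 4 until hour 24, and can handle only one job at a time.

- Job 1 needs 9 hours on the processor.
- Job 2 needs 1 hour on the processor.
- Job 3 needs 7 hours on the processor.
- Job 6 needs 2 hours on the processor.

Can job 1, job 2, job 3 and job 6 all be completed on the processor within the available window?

Yes

The processor window is 24 − 4 = 20 hours.
Running back to back, the jobs need 9 + 1 + 7 + 2 = 19 hours on the processor.
Since 19 ≤ 20, they fit within the window.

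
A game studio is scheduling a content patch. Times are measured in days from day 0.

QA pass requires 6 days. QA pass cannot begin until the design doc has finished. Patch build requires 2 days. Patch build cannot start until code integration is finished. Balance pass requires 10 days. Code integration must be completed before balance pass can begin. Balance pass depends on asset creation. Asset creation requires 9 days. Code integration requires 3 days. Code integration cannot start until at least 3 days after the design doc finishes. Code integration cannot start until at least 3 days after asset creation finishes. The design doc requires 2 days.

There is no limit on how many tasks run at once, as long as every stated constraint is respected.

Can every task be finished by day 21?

Asset creation has no prerequisites, so it starts at day 0 and finishes at day 9.
The design doc has no prerequisites, so it starts at day 0 and finishes at day 2.
QA pass waits on the design doc (finishes day 2), so it starts at day 2 and finishes at 2 + 6 = day 8.
Code integration has to wait for the design doc (finishes day 2, plus 3-day gap → day 5); asset creation (finishes day 9, plus 3-day gap → day 12). The latest of these is day 12, so code integration runs day 12 to 12 + 3 = day 15.
Patch build cannot begin until code integration (finishes day 15). It runs from day 15 to 15 + 2 = day 17.
Balance pass needs all of code integration (finishes day 15); asset creation (finishes day 9). That puts its earliest start at day 15; it finishes at 15 + 10 = day 25.
The earliest everything can be done is day 25, which is after the deadline of 21, so it is not possible.

No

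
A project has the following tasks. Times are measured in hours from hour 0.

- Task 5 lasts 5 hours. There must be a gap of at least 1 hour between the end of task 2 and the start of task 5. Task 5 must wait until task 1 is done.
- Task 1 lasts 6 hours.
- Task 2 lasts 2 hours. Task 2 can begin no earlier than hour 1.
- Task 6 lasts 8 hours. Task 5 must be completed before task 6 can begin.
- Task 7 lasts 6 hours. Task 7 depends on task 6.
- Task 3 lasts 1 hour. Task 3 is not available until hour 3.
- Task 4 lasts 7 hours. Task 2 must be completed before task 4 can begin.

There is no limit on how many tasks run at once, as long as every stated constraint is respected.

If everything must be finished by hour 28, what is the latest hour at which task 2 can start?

6

Task 7 has no dependents, so it just needs to finish by hour 28. Starting by 28 − 6 = hour 22 achieves that.
Since task 7 (must start by hour 22) depends on it, task 6 must finish by hour 22. Backing off its 8-hour duration gives a latest start of hour 14.
Since task 6 (must start by hour 14) depends on it, task 5 must finish by hour 14. Backing off its 5-hour duration gives a latest start of hour 9.
To finish by hour 28, task 4 (duration 7) must start no later than hour 21.
Task 2 must finish in time for task 4 (must start by hour 21); task 5 (must start by hour 9, minus 1-hour gap → hour 8). The tightest is hour 8, so task 2 must start by 8 − 2 = hour 6.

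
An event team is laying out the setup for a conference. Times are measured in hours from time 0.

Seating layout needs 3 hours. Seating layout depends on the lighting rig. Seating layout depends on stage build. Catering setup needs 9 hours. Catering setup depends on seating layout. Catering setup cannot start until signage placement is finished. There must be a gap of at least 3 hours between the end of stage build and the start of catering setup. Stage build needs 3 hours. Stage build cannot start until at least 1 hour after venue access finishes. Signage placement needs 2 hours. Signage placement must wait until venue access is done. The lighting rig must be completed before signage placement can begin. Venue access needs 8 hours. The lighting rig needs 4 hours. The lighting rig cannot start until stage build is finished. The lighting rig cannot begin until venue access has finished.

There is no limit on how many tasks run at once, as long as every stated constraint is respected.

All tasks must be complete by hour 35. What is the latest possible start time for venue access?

7

To finish by hour 35, catering setup (duration 9) must start no later than hour 26.
Seating layout has to be done before catering setup (must start by hour 26). That means finishing by hour 26, i.e. starting by 26 − 3 = hour 23.
Signage placement feeds into catering setup (must start by hour 26); so signage placement must finish by hour 26 and therefore start by hour 24.
For the lighting rig: seating layout (must start by hour 23); signage placement (must start by hour 24). The most restrictive is hour 23; with a 4-hour duration, the lighting rig must start by hour 19.
Stage build feeds the lighting rig (must start by hour 19); seating layout (must start by hour 23); catering setup (must start by hour 26, minus 3-hour gap → hour 23). Taking the minimum, stage build must finish by hour 19 and start by 19 − 3 = hour 16.
Venue access feeds stage build (must start by hour 16, minus 1-hour gap → hour 15); the lighting rig (must start by hour 19); signage placement (must start by hour 24). Taking the minimum, venue access must finish by hour 15 and start by 15 − 8 = hour 7.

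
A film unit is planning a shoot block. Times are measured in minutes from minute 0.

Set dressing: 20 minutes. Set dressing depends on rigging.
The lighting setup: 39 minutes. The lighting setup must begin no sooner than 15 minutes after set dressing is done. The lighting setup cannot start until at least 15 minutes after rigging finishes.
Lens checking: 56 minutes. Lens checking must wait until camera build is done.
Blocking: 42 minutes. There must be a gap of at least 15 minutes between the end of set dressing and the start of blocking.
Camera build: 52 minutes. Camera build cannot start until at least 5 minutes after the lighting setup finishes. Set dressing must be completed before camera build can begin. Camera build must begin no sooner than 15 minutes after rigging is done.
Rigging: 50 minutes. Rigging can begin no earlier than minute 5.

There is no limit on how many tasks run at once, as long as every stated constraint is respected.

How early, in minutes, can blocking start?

90

Rigging waits on its own release at minute 5, so it starts at minute 5 and finishes at 5 + 50 = minute 55.
Set dressing waits on rigging (finishes minute 55), so it starts at minute 55 and finishes at 55 + 20 = minute 75.
Blocking waits on set dressing (finishes minute 75, plus 15-minute gap → minute 90), so the earliest it can start is minute 90.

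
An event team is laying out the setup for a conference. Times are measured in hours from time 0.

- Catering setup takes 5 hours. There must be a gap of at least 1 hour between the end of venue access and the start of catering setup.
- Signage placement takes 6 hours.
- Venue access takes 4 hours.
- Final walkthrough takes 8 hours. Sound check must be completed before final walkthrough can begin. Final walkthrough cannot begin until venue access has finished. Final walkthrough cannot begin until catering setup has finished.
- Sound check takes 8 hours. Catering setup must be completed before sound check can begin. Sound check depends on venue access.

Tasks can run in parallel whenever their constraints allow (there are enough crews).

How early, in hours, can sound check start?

Venue access can start immediately at hour 0; it finishes at hour 4.
Catering setup waits on venue access (finishes hour 4, plus 1-hour gap → hour 5), so it starts at hour 5 and finishes at 5 + 5 = hour 10.
Sound check waits on catering setup (finishes hour 10); venue access (finishes hour 4). The latest of these is hour 10, which is the earliest sound check can start.

10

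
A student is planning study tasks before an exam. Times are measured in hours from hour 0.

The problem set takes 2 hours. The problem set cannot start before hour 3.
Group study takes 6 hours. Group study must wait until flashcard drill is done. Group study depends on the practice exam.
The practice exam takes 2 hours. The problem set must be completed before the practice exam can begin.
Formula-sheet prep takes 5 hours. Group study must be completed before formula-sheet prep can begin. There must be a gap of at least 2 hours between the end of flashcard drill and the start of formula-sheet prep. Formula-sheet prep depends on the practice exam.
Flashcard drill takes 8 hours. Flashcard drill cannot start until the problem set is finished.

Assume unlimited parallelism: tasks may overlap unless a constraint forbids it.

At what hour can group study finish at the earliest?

19

The problem set cannot begin until its own release at hour 3. It runs from hour 3 to 3 + 2 = hour 5.
The practice exam cannot begin until the problem set (finishes hour 5). It runs from hour 5 to 5 + 2 = hour 7.
After the problem set (finishes hour 5), flashcard drill can start at hour 5 and finishes at hour 13.
Group study needs all of flashcard drill (finishes hour 13); the practice exam (finishes hour 7). That puts its earliest start at hour 13; it finishes at 13 + 6 = hour 19.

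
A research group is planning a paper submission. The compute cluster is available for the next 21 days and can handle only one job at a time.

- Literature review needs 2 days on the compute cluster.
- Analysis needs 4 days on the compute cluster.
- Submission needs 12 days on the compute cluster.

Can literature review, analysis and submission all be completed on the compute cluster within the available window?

Running back to back, the jobs need 2 + 4 + 12 = 18 days on the compute cluster.
Since 18 ≤ 21, they fit within the window.

Yes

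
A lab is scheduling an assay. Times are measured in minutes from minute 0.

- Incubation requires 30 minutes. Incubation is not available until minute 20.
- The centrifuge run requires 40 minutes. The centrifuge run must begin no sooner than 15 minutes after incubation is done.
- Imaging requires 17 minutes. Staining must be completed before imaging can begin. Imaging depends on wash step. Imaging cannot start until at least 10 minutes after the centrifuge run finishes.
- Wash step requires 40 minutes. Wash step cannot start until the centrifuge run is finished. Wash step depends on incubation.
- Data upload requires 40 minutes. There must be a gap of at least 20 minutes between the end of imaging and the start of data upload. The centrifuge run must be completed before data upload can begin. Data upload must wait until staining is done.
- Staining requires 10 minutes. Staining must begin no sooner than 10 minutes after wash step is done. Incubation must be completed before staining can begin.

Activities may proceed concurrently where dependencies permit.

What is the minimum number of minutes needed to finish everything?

After its own release at minute 20, incubation can start at minute 20 and finishes at minute 50.
The centrifuge run waits on incubation (finishes minute 50, plus 15-minute gap → minute 65), so it starts at minute 65 and finishes at 65 + 40 = minute 105.
Wash step has to wait for the centrifuge run (finishes minute 105); incubation (finishes minute 50). The latest of these is minute 105, so wash step runs minute 105 to 105 + 40 = minute 145.
Staining needs all of wash step (finishes minute 145, plus 10-minute gap → minute 155); incubation (finishes minute 50). That puts its earliest start at minute 155; it finishes at 155 + 10 = minute 165.
Imaging needs all of staining (finishes minute 165); wash step (finishes minute 145); the centrifuge run (finishes minute 105, plus 10-minute gap → minute 115). That puts its earliest start at minute 165; it finishes at 165 + 17 = minute 182.
For data upload: imaging (finishes minute 182, plus 20-minute gap → minute 202); the centrifuge run (finishes minute 105); staining (finishes minute 165). Taking the maximum gives a start of minute 202, and it finishes at 202 + 40 = minute 242.
All tasks are finished once the last one completes. Finish times: Incubation at 50, The centrifuge run at 105, Wash step at 145, Staining at 165, Imaging at 182, Data upload at 242. The latest is minute 242.

242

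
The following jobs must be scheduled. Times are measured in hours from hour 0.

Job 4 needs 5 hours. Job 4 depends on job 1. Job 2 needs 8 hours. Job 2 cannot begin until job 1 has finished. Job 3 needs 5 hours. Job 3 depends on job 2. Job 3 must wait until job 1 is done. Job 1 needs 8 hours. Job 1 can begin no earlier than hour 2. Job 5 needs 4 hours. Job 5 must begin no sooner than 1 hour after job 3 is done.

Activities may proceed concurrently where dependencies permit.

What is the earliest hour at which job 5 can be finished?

After its own release at hour 2, job 1 can start at hour 2 and finishes at hour 10.
After job 1 (finishes hour 10), job 2 can start at hour 10 and finishes at hour 18.
For job 3: job 2 (finishes hour 18); job 1 (finishes hour 10). Taking the maximum gives a start of hour 18, and it finishes at 18 + 5 = hour 23.
Job 5 cannot begin until job 3 (finishes hour 23, plus 1-hour gap → hour 24). It runs from hour 24 to 24 + 4 = hour 28.

28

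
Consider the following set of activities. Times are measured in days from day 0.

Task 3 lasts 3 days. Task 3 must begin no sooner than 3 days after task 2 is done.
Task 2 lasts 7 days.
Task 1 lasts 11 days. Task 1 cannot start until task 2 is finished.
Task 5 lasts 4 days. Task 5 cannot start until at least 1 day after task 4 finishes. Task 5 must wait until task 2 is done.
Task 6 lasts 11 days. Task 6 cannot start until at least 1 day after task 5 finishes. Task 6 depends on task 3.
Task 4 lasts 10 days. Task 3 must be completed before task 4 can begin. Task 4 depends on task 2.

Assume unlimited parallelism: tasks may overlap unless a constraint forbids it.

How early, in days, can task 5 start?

24

Task 2 can start immediately at day 0; it finishes at day 7.
Task 3 waits on task 2 (finishes day 7, plus 3-day gap → day 10), so it starts at day 10 and finishes at 10 + 3 = day 13.
Task 4 cannot start until task 3 (finishes day 13); task 2 (finishes day 7). The controlling bound is day 13, so task 4 finishes at 13 + 10 = day 23.
Task 5 waits on task 4 (finishes day 23, plus 1-day gap → day 24); task 2 (finishes day 7). The latest of these is day 24, which is the earliest task 5 can start.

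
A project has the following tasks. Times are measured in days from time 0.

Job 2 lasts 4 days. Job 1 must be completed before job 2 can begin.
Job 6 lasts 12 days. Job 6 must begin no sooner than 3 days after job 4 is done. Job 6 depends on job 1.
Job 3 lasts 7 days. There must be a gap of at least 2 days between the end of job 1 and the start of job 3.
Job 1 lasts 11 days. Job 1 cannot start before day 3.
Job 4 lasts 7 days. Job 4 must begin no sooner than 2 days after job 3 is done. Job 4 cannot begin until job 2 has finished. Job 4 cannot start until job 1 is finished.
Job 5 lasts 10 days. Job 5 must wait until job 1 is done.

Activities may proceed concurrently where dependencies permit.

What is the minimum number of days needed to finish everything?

47

Job 1 waits on its own release at day 3, so it starts at day 3 and finishes at 3 + 11 = day 14.
After job 1 (finishes day 14), job 5 can start at day 14 and finishes at day 24.
After job 1 (finishes day 14, plus 2-day gap → day 16), job 3 can start at day 16 and finishes at day 23.
After job 1 (finishes day 14), job 2 can start at day 14 and finishes at day 18.
Job 4 has to wait for job 3 (finishes day 23, plus 2-day gap → day 25); job 2 (finishes day 18); job 1 (finishes day 14). The latest of these is day 25, so job 4 runs day 25 to 25 + 7 = day 32.
For job 6: job 4 (finishes day 32, plus 3-day gap → day 35); job 1 (finishes day 14). Taking the maximum gives a start of day 35, and it finishes at 35 + 12 = day 47.
All tasks are finished once the last one completes. Finish times: Job 1 at 14, Job 2 at 18, Job 3 at 23, Job 4 at 32, Job 5 at 24, Job 6 at 47. The latest is day 47.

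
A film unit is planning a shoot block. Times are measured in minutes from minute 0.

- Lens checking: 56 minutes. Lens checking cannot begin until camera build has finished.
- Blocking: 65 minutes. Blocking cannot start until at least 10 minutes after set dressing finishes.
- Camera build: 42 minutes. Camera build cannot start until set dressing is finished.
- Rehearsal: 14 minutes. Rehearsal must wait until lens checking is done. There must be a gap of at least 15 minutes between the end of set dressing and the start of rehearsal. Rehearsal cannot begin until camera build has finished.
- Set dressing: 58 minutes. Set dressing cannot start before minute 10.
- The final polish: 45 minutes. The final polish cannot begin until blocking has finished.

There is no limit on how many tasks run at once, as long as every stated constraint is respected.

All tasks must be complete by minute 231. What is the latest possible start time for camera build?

Rehearsal must finish by minute 231; it takes 14 minutes, so it must start by 231 − 14 = minute 217.
Lens checking has to be done before rehearsal (must start by minute 217). That means finishing by minute 217, i.e. starting by 217 − 56 = minute 161.
Camera build feeds lens checking (must start by minute 161); rehearsal (must start by minute 217). Taking the minimum, camera build must finish by minute 161 and start by 161 − 42 = minute 119.

119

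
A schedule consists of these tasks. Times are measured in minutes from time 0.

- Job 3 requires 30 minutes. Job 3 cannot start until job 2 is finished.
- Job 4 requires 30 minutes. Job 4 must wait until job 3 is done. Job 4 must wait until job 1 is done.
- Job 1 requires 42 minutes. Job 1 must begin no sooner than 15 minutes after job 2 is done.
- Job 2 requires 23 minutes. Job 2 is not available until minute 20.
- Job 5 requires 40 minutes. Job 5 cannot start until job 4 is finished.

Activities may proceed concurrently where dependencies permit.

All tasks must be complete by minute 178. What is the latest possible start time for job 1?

66

Nothing follows job 5; the deadline of minute 178 is its only limit. It must start by 178 − 40 = minute 138.
Since job 5 (must start by minute 138) depends on it, job 4 must finish by minute 138. Backing off its 30-minute duration gives a latest start of minute 108.
Since job 4 (must start by minute 108) depends on it, job 1 must finish by minute 108. Backing off its 42-minute duration gives a latest start of minute 66.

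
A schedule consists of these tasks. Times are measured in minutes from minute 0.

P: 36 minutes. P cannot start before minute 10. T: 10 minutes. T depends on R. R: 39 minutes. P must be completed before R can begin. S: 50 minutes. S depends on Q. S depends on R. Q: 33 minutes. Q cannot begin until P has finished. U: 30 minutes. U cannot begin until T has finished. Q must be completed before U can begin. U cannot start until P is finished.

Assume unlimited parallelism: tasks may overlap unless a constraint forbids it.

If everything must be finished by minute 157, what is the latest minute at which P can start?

S must finish by minute 157; it takes 50 minutes, so it must start by 157 − 50 = minute 107.
To finish by minute 157, U (duration 30) must start no later than minute 127.
Q has several dependents: S (must start by minute 107); U (must start by minute 127). The earliest of those limits is minute 107, so Q must start by 107 − 33 = minute 74.
T feeds into U (must start by minute 127); so T must finish by minute 127 and therefore start by minute 117.
R has several dependents: S (must start by minute 107); T (must start by minute 117). The earliest of those limits is minute 107, so R must start by 107 − 39 = minute 68.
P has several dependents: Q (must start by minute 74); R (must start by minute 68); U (must start by minute 127). The earliest of those limits is minute 68, so P must start by 68 − 36 = minute 32.

32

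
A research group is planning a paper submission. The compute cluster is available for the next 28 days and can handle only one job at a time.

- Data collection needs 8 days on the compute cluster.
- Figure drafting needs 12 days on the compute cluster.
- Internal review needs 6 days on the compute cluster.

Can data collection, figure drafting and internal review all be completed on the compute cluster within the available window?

Yes

Running back to back, the jobs need 8 + 12 + 6 = 26 days on the compute cluster.
Since 26 ≤ 28, they fit within the window.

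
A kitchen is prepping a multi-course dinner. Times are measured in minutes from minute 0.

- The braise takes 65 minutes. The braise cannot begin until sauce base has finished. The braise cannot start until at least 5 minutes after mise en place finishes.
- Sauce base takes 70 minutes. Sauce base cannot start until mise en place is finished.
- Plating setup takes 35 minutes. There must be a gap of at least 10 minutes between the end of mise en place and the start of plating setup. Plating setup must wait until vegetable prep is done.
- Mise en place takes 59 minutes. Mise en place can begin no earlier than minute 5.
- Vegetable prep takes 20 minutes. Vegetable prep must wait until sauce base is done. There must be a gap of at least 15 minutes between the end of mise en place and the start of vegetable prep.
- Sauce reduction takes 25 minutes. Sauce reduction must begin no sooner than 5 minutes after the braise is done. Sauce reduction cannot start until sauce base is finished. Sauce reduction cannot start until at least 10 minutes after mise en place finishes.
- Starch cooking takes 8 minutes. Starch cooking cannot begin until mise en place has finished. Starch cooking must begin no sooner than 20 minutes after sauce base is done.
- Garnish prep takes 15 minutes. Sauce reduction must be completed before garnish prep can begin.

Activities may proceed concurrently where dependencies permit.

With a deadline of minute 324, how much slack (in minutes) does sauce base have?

After its own release at minute 5, mise en place can start at minute 5 and finishes at minute 64.
Sauce base cannot begin until mise en place (finishes minute 64). It runs from minute 64 to 64 + 70 = minute 134.

Working backward from the deadline:
Garnish prep has no dependents, so it just needs to finish by minute 324. Starting by 324 − 15 = minute 309 achieves that.
Sauce reduction must finish before garnish prep (must start by minute 309). With a 25-minute duration, sauce reduction must start by 309 − 25 = minute 284.
The braise must finish before sauce reduction (must start by minute 284, minus 5-minute gap → minute 279). With a 65-minute duration, the braise must start by 279 − 65 = minute 214.
Plating setup has no dependents, so it just needs to finish by minute 324. Starting by 324 − 35 = minute 289 achieves that.
Vegetable prep feeds into plating setup (must start by minute 289); so vegetable prep must finish by minute 289 and therefore start by minute 269.
Starch cooking must finish by minute 324; it takes 8 minutes, so it must start by 324 − 8 = minute 316.
Sauce base feeds the braise (must start by minute 214); vegetable prep (must start by minute 269); sauce reduction (must start by minute 284); starch cooking (must start by minute 316, minus 20-minute gap → minute 296). Taking the minimum, sauce base must finish by minute 214 and start by 214 − 70 = minute 144.
So sauce base can start as early as minute 64 and as late as minute 144, giving 144 − 64 = 80 minutes of slack.

80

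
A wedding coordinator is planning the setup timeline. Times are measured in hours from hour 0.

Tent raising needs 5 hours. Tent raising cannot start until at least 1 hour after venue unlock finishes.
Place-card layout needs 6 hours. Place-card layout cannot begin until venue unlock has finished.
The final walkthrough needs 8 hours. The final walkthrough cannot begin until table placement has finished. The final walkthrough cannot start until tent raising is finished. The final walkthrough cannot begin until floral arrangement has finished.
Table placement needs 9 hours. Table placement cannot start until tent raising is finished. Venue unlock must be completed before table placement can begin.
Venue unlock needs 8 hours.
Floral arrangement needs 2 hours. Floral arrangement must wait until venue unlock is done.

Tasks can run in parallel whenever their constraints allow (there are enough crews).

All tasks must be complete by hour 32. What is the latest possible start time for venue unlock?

1

The final walkthrough must finish by hour 32; it takes 8 hours, so it must start by 32 − 8 = hour 24.
Table placement must finish before the final walkthrough (must start by hour 24). With a 9-hour duration, table placement must start by 24 − 9 = hour 15.
Tent raising feeds table placement (must start by hour 15); the final walkthrough (must start by hour 24). Taking the minimum, tent raising must finish by hour 15 and start by 15 − 5 = hour 10.
Floral arrangement feeds into the final walkthrough (must start by hour 24); so floral arrangement must finish by hour 24 and therefore start by hour 22.
Nothing follows place-card layout; the deadline of hour 32 is its only limit. It must start by 32 − 6 = hour 26.
Venue unlock feeds tent raising (must start by hour 10, minus 1-hour gap → hour 9); table placement (must start by hour 15); floral arrangement (must start by hour 22); place-card layout (must start by hour 26). Taking the minimum, venue unlock must finish by hour 9 and start by 9 − 8 = hour 1.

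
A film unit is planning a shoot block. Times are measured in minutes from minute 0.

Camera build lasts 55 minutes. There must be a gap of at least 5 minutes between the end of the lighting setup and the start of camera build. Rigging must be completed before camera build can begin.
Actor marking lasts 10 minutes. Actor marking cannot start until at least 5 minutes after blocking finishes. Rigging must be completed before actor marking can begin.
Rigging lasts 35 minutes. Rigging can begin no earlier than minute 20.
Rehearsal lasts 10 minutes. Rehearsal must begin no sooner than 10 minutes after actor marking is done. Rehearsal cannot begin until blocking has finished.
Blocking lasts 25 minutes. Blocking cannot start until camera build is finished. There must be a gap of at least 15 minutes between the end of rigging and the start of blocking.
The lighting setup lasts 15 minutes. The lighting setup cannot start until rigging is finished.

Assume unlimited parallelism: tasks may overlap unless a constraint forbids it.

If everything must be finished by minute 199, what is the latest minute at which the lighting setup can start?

64

To finish by minute 199, rehearsal (duration 10) must start no later than minute 189.
Actor marking feeds into rehearsal (must start by minute 189, minus 10-minute gap → minute 179); so actor marking must finish by minute 179 and therefore start by minute 169.
Blocking feeds actor marking (must start by minute 169, minus 5-minute gap → minute 164); rehearsal (must start by minute 189). Taking the minimum, blocking must finish by minute 164 and start by 164 − 25 = minute 139.
Camera build feeds into blocking (must start by minute 139); so camera build must finish by minute 139 and therefore start by minute 84.
Since camera build (must start by minute 84, minus 5-minute gap → minute 79) depends on it, the lighting setup must finish by minute 79. Backing off its 15-minute duration gives a latest start of minute 64.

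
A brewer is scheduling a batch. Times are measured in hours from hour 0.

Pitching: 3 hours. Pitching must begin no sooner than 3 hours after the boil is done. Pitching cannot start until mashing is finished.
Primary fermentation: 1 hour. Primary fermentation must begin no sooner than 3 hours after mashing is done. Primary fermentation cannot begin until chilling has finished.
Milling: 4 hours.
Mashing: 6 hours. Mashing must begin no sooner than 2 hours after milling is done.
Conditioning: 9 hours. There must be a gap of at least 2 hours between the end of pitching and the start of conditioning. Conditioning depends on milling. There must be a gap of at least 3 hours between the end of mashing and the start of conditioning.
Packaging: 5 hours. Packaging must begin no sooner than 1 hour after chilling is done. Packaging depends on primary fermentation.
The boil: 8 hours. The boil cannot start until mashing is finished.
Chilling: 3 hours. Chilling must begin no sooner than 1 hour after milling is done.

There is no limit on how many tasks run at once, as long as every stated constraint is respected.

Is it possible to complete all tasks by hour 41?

Yes

Milling has no prerequisites, so it starts at hour 0 and finishes at hour 4.
Chilling cannot begin until milling (finishes hour 4, plus 1-hour gap → hour 5). It runs from hour 5 to 5 + 3 = hour 8.
Mashing waits on milling (finishes hour 4, plus 2-hour gap → hour 6), so it starts at hour 6 and finishes at 6 + 6 = hour 12.
Primary fermentation cannot start until mashing (finishes hour 12, plus 3-hour gap → hour 15); chilling (finishes hour 8). The controlling bound is hour 15, so primary fermentation finishes at 15 + 1 = hour 16.
Packaging needs all of chilling (finishes hour 8, plus 1-hour gap → hour 9); primary fermentation (finishes hour 16). That puts its earliest start at hour 16; it finishes at 16 + 5 = hour 21.
The boil cannot begin until mashing (finishes hour 12). It runs from hour 12 to 12 + 8 = hour 20.
Pitching needs all of the boil (finishes hour 20, plus 3-hour gap → hour 23); mashing (finishes hour 12). That puts its earliest start at hour 23; it finishes at 23 + 3 = hour 26.
Conditioning needs all of pitching (finishes hour 26, plus 2-hour gap → hour 28); milling (finishes hour 4); mashing (finishes hour 12, plus 3-hour gap → hour 15). That puts its earliest start at hour 28; it finishes at 28 + 9 = hour 37.
Every task is finished by hour 37, which is no later than the deadline of 41, so the schedule is feasible.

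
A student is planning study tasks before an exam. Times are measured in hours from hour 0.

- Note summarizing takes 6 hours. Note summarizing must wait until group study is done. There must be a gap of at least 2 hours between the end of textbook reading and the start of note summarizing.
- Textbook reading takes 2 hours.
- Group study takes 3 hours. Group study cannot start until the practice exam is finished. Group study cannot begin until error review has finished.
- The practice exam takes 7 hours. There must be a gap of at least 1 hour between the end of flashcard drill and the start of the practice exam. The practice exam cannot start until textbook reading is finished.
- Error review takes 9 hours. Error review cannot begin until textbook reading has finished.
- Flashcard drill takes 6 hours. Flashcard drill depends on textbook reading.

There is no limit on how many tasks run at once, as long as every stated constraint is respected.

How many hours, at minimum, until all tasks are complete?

Textbook reading has no prerequisites, so it starts at hour 0 and finishes at hour 2.
Error review waits on textbook reading (finishes hour 2), so it starts at hour 2 and finishes at 2 + 9 = hour 11.
Flashcard drill waits on textbook reading (finishes hour 2), so it starts at hour 2 and finishes at 2 + 6 = hour 8.
The practice exam has to wait for flashcard drill (finishes hour 8, plus 1-hour gap → hour 9); textbook reading (finishes hour 2). The latest of these is hour 9, so the practice exam runs hour 9 to 9 + 7 = hour 16.
Group study cannot start until the practice exam (finishes hour 16); error review (finishes hour 11). The controlling bound is hour 16, so group study finishes at 16 + 3 = hour 19.
Note summarizing has to wait for group study (finishes hour 19); textbook reading (finishes hour 2, plus 2-hour gap → hour 4). The latest of these is hour 19, so note summarizing runs hour 19 to 19 + 6 = hour 25.
All tasks are finished once the last one completes. Finish times: Textbook reading at 2, Flashcard drill at 8, The practice exam at 16, Error review at 11, Group study at 19, Note summarizing at 25. The latest is hour 25.

25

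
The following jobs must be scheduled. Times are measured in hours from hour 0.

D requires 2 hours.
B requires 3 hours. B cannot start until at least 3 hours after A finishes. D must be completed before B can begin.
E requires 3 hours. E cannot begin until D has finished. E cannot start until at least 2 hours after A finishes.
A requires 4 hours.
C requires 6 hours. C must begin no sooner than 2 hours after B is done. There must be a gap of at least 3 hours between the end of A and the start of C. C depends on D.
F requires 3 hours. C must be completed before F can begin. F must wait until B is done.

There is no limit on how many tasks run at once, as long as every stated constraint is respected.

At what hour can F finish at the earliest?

21

Nothing blocks D, so it runs from hour 0 to hour 2.
A has no prerequisites, so it starts at hour 0 and finishes at hour 4.
B cannot start until A (finishes hour 4, plus 3-hour gap → hour 7); D (finishes hour 2). The controlling bound is hour 7, so B finishes at 7 + 3 = hour 10.
C cannot start until B (finishes hour 10, plus 2-hour gap → hour 12); A (finishes hour 4, plus 3-hour gap → hour 7); D (finishes hour 2). The controlling bound is hour 12, so C finishes at 12 + 6 = hour 18.
F has to wait for C (finishes hour 18); B (finishes hour 10). The latest of these is hour 18, so F runs hour 18 to 18 + 3 = hour 21.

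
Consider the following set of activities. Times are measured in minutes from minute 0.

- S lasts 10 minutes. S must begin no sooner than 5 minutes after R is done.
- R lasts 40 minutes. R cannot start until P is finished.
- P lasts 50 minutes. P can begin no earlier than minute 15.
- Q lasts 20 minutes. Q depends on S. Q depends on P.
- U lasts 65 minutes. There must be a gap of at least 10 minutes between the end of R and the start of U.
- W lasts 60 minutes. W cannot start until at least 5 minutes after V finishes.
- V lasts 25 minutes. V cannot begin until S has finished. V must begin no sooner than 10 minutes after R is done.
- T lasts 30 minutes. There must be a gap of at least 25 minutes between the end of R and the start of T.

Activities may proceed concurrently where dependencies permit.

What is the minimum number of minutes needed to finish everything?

210

After its own release at minute 15, P can start at minute 15 and finishes at minute 65.
R waits on P (finishes minute 65), so it starts at minute 65 and finishes at 65 + 40 = minute 105.
U cannot begin until R (finishes minute 105, plus 10-minute gap → minute 115). It runs from minute 115 to 115 + 65 = minute 180.
After R (finishes minute 105, plus 25-minute gap → minute 130), T can start at minute 130 and finishes at minute 160.
After R (finishes minute 105, plus 5-minute gap → minute 110), S can start at minute 110 and finishes at minute 120.
For V: S (finishes minute 120); R (finishes minute 105, plus 10-minute gap → minute 115). Taking the maximum gives a start of minute 120, and it finishes at 120 + 25 = minute 145.
After V (finishes minute 145, plus 5-minute gap → minute 150), W can start at minute 150 and finishes at minute 210.
Q needs all of S (finishes minute 120); P (finishes minute 65). That puts its earliest start at minute 120; it finishes at 120 + 20 = minute 140.
All tasks are finished once the last one completes. Finish times: P at 65, Q at 140, R at 105, S at 120, T at 160, U at 180, V at 145, W at 210. The latest is minute 210.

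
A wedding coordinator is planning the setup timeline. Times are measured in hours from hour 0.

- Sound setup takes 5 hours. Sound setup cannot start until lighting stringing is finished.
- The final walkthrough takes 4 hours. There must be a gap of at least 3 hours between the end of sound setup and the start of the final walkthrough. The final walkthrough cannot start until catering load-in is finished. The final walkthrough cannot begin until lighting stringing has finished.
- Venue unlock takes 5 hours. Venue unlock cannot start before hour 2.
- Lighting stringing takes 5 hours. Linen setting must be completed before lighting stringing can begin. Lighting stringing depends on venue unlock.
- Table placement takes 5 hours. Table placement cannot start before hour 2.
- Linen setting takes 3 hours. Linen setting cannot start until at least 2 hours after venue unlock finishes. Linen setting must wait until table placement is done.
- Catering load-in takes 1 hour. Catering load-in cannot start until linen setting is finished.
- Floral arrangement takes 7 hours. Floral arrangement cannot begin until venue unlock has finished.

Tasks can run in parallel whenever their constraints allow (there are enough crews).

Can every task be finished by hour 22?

No

Table placement waits on its own release at hour 2, so it starts at hour 2 and finishes at 2 + 5 = hour 7.
Venue unlock cannot begin until its own release at hour 2. It runs from hour 2 to 2 + 5 = hour 7.
After venue unlock (finishes hour 7), floral arrangement can start at hour 7 and finishes at hour 14.
Linen setting cannot start until venue unlock (finishes hour 7, plus 2-hour gap → hour 9); table placement (finishes hour 7). The controlling bound is hour 9, so linen setting finishes at 9 + 3 = hour 12.
After linen setting (finishes hour 12), catering load-in can start at hour 12 and finishes at hour 13.
Lighting stringing needs all of linen setting (finishes hour 12); venue unlock (finishes hour 7). That puts its earliest start at hour 12; it finishes at 12 + 5 = hour 17.
After lighting stringing (finishes hour 17), sound setup can start at hour 17 and finishes at hour 22.
The final walkthrough needs all of sound setup (finishes hour 22, plus 3-hour gap → hour 25); catering load-in (finishes hour 13); lighting stringing (finishes hour 17). That puts its earliest start at hour 25; it finishes at 25 + 4 = hour 29.
The earliest everything can be done is hour 29, which is after the deadline of 22, so it is not possible.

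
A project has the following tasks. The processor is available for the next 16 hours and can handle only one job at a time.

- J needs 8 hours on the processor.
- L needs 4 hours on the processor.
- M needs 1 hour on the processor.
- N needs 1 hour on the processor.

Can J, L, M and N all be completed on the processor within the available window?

Yes

Running back to back, the jobs need 8 + 4 + 1 + 1 = 14 hours on the processor.
Since 14 ≤ 16, they fit within the window.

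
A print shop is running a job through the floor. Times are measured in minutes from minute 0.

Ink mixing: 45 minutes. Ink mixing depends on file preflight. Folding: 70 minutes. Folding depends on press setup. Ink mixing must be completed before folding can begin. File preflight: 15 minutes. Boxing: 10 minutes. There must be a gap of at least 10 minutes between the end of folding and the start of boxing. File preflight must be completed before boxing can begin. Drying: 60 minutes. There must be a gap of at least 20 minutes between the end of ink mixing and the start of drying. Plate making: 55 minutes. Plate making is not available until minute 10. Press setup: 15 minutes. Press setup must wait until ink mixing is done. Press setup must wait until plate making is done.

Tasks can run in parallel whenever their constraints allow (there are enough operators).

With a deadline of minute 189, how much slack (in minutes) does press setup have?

19

Plate making waits on its own release at minute 10, so it starts at minute 10 and finishes at 10 + 55 = minute 65.
File preflight has no prerequisites, so it starts at minute 0 and finishes at minute 15.
Ink mixing cannot begin until file preflight (finishes minute 15). It runs from minute 15 to 15 + 45 = minute 60.
Press setup needs all of ink mixing (finishes minute 60); plate making (finishes minute 65). That puts its earliest start at minute 65; it finishes at 65 + 15 = minute 80.

Working backward from the deadline:
To finish by minute 189, boxing (duration 10) must start no later than minute 179.
Folding must finish before boxing (must start by minute 179, minus 10-minute gap → minute 169). With a 70-minute duration, folding must start by 169 − 70 = minute 99.
Press setup must finish before folding (must start by minute 99). With a 15-minute duration, press setup must start by 99 − 15 = minute 84.
So press setup can start as early as minute 65 and as late as minute 84, giving 84 − 65 = 19 minutes of slack.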